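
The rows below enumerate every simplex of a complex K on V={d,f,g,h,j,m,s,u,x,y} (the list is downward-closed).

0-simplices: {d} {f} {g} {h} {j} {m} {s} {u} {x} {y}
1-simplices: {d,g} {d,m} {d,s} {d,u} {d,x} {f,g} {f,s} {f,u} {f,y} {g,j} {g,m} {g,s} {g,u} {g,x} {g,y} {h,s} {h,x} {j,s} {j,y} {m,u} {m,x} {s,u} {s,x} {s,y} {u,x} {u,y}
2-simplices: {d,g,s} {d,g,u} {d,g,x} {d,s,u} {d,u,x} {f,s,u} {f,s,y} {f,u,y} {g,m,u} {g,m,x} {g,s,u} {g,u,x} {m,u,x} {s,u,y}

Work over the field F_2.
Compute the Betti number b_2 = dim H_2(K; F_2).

b_2=4

n_0=10 n_1=26 n_2=14  [Z2]
∂1: piv[dg,dm,ds,du,dx,fg,fy,gj,hs] rk=9  ker:fs,fu,gm,gs,gu,gx,gy,hx,js,jy,mu,mx,su,sx,sy,ux,uy
∂2: piv[dgs,dgu,dgx,dsu,dux,fsu,fsy,fuy,gmu,gmx] rk=10  ker:gsu,gux,mux,suy
b_2=(14−10)−0=4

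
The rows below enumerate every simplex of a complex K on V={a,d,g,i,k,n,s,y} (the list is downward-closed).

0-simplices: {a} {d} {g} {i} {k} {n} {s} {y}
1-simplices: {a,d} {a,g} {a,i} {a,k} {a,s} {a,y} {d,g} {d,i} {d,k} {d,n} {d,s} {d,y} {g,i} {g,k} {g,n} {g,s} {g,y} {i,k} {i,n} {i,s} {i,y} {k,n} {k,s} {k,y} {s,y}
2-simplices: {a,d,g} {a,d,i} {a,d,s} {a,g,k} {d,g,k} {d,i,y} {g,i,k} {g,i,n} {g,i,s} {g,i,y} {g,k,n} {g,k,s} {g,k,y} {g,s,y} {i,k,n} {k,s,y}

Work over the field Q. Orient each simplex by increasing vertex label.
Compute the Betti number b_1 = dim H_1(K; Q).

n_0=8 n_1=25 n_2=16  [Q]
∂1: piv[ad,ag,ai,ak,as,ay,dn] rk=7  ker:dg,di,dk,ds,dy,gi,gk,gn,gs,gy,ik,in,is,iy,kn,ks,ky,sy
∂2: piv[adg,adi,ads,agk,dgk,diy,gik,gin,gis,giy,gkn,gks,gky,gsy] rk=14  ker:ikn,ksy
b_1=(25−7)−14=4

b_1=4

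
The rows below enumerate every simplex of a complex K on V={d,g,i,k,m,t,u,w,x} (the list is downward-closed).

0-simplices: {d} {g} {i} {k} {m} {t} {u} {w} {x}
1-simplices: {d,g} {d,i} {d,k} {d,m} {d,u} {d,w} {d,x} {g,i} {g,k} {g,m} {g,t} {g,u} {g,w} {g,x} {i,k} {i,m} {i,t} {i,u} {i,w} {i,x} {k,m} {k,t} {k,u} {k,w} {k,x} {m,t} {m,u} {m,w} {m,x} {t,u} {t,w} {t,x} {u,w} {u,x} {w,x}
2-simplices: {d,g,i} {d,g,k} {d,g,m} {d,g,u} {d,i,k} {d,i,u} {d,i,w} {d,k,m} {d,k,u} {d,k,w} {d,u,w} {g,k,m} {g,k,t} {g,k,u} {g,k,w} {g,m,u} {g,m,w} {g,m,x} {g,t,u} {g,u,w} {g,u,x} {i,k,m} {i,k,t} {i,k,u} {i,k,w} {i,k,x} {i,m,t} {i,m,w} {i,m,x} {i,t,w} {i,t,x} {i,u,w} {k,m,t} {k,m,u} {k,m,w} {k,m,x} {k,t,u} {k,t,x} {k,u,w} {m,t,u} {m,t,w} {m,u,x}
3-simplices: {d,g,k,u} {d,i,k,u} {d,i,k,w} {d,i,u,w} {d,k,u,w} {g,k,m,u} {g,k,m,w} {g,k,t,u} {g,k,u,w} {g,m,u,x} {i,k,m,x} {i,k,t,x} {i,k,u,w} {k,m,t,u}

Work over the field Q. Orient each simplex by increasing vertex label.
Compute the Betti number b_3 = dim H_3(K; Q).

b_3=1

n_0=9 n_1=35 n_2=42 n_3=14  [Q]
∂1: piv[dg,di,dk,dm,du,dw,dx,gt] rk=8  ker:gi,gk,gm,gu,gw,gx,ik,im,it,iu,iw,ix,km,kt,ku,kw,kx,mt,mu,mw,mx,tu,tw,tx,uw,ux,wx
∂2: piv[dgi,dgk,dgm,dgu,dik,diu,diw,dkm,dku,dkw,duw,gkt,gkw,gmu,gmw,gmx,gtu,gux,ikm,ikt,ikx,imt,imx,itw,itx] rk=25  ker:gkm,gku,guw,iku,ikw,imw,iuw,kmt,kmu,kmw,kmx,ktu,ktx,kuw,mtu,mtw,mux
∂3: piv[dgku,diku,dikw,diuw,dkuw,gkmu,gkmw,gktu,gkuw,gmux,ikmx,iktx,kmtu] rk=13  ker:ikuw
b_3=(14−13)−0=1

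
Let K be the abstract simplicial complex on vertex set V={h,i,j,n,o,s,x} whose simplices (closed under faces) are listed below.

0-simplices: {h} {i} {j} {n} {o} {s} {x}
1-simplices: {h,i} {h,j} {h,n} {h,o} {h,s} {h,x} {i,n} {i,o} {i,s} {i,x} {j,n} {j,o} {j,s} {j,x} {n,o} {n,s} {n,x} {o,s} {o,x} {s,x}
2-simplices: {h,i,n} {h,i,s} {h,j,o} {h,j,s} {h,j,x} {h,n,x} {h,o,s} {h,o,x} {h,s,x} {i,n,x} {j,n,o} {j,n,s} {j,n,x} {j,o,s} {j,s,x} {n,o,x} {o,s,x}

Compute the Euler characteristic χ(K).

χ(K)=4

n_0=7 n_1=20 n_2=17
χ=+7−20+17=4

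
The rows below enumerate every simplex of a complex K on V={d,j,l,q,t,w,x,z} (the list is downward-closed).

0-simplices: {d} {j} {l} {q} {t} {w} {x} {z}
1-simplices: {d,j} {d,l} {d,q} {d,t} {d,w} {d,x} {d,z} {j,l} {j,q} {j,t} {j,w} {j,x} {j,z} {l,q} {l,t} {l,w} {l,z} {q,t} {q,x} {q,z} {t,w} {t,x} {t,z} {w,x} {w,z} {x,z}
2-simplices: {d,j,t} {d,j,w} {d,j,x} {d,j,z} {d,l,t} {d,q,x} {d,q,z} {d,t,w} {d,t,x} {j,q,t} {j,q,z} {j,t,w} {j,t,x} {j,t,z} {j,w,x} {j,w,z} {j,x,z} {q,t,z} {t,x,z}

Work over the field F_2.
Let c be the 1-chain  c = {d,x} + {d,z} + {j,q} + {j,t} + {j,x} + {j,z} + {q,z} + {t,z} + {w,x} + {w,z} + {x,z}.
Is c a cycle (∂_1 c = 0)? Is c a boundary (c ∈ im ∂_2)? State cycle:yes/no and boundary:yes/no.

n_0=8 n_1=26 n_2=19  [Z2]
∂1: piv[dj,dl,dq,dt,dw,dx,dz] rk=7  ker:jl,jq,jt,jw,jx,jz,lq,lt,lw,lz,qt,qx,qz,tw,tx,tz,wx,wz,xz
∂2: piv[djt,djw,djx,djz,dlt,dqx,dqz,dtw,dtx,jqt,jqz,jtz,jwx,jwz,jxz] rk=15  ker:jtw,jtx,qtz,txz
∂1c = 0
c vs im∂2: reduces to 0 ⇒ boundary

cycle:yes boundary:yes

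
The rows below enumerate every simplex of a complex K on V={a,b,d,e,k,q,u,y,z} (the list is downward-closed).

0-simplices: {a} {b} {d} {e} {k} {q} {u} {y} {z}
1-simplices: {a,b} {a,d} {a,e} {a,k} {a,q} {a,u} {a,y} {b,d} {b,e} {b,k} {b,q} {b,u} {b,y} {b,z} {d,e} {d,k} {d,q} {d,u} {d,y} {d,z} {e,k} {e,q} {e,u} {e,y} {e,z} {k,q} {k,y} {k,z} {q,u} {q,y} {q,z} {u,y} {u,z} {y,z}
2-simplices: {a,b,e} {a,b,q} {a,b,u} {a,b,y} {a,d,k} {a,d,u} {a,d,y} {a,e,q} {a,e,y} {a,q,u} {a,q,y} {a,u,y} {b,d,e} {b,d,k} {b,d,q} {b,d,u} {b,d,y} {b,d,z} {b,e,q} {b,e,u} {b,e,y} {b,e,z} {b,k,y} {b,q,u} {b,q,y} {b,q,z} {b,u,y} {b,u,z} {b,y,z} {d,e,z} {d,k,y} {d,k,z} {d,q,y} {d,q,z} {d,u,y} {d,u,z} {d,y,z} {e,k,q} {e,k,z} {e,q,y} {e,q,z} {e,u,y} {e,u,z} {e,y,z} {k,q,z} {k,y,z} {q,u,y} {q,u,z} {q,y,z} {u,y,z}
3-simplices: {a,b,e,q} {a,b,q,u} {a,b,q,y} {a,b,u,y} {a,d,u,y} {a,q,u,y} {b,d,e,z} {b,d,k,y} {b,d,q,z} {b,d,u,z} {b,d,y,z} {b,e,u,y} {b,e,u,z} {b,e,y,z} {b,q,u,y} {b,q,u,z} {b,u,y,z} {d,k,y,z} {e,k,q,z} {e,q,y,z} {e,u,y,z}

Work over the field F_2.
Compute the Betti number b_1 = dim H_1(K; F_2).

n_0=9 n_1=34 n_2=50 n_3=21  [Z2]
∂1: piv[ab,ad,ae,ak,aq,au,ay,bz] rk=8  ker:bd,be,bk,bq,bu,by,de,dk,dq,du,dy,dz,ek,eq,eu,ey,ez,kq,ky,kz,qu,qy,qz,uy,uz,yz
∂2: piv[abe,abq,abu,aby,adk,adu,ady,aeq,aey,aqu,aqy,auy,bde,bdk,bdq,bdu,bdz,beu,bez,bky,bqz,buz,byz,dkz,ekq,ekz] rk=26  ker:bdy,beq,bey,bqu,bqy,buy,dez,dky,dqy,dqz,duy,duz,dyz,eqy,eqz,euy,euz,eyz,kqz,kyz,quy,quz,qyz,uyz
∂3: piv[abeq,abqu,abqy,abuy,aduy,aquy,bdez,bdky,bdqz,bduz,bdyz,beuy,beuz,beyz,bquz,buyz,dkyz,ekqz,eqyz] rk=19  ker:bquy,euyz
b_1=(34−8)−26=0

b_1=0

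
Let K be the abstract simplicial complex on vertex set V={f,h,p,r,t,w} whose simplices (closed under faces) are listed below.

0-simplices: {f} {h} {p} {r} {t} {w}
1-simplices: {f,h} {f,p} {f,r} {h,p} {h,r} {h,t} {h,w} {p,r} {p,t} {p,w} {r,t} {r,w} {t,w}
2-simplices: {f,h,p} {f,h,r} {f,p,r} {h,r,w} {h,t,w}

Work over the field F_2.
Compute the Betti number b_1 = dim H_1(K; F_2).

n_0=6 n_1=13 n_2=5  [Z2]
∂1: piv[fh,fp,fr,ht,hw] rk=5  ker:hp,hr,pr,pt,pw,rt,rw,tw
∂2: piv[fhp,fhr,fpr,hrw,htw] rk=5
b_1=(13−5)−5=3

b_1=3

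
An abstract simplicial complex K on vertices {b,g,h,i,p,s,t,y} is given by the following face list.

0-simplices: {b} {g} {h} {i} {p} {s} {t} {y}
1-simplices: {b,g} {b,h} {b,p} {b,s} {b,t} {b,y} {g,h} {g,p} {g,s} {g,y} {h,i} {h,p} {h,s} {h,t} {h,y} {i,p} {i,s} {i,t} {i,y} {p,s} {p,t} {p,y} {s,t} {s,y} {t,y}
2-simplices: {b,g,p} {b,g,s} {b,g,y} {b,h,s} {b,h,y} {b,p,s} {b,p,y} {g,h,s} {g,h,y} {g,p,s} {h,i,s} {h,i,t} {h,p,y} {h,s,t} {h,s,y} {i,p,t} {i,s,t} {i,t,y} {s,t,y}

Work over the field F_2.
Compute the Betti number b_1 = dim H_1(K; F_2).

b_1=2

n_0=8 n_1=25 n_2=19  [Z2]
∂1: piv[bg,bh,bp,bs,bt,by,hi] rk=7  ker:gh,gp,gs,gy,hp,hs,ht,hy,ip,is,it,iy,ps,pt,py,st,sy,ty
∂2: piv[bgp,bgs,bgy,bhs,bhy,bps,bpy,ghs,his,hit,hpy,hst,hsy,ipt,ity,sty] rk=16  ker:ghy,gps,ist
b_1=(25−7)−16=2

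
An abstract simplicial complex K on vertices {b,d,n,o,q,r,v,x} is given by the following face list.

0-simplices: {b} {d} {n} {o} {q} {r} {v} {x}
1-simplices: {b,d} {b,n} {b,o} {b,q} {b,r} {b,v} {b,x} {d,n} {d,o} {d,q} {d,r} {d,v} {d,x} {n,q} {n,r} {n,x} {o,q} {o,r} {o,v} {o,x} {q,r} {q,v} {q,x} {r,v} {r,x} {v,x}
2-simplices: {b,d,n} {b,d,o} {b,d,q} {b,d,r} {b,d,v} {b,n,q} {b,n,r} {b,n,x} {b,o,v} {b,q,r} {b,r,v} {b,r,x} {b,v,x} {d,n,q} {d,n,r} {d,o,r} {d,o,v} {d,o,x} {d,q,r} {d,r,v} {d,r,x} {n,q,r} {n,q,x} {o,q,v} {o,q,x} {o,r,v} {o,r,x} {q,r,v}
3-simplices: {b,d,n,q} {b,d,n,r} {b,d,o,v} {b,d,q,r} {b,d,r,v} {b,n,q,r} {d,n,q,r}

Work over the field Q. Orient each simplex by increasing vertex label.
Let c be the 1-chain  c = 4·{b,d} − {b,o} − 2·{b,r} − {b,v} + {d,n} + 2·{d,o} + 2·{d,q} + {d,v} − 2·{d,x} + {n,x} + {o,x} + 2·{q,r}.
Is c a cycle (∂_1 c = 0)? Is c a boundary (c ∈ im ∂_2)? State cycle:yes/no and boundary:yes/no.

n_0=8 n_1=26 n_2=28 n_3=7  [Q]
∂1: piv[bd,bn,bo,bq,br,bv,bx] rk=7  ker:dn,do,dq,dr,dv,dx,nq,nr,nx,oq,or,ov,ox,qr,qv,qx,rv,rx,vx
∂2: piv[bdn,bdo,bdq,bdr,bdv,bnq,bnr,bnx,bov,bqr,brv,brx,bvx,dor,dox,drx,nqx,oqv,oqx] rk=19  ker:dnq,dnr,dov,dqr,drv,nqr,orv,orx,qrv
∂3: piv[bdnq,bdnr,bdov,bdqr,bdrv,bnqr] rk=6  ker:dnqr
∂1c = 0
c vs im∂2: reduces to 0 ⇒ boundary

cycle:yes boundary:yes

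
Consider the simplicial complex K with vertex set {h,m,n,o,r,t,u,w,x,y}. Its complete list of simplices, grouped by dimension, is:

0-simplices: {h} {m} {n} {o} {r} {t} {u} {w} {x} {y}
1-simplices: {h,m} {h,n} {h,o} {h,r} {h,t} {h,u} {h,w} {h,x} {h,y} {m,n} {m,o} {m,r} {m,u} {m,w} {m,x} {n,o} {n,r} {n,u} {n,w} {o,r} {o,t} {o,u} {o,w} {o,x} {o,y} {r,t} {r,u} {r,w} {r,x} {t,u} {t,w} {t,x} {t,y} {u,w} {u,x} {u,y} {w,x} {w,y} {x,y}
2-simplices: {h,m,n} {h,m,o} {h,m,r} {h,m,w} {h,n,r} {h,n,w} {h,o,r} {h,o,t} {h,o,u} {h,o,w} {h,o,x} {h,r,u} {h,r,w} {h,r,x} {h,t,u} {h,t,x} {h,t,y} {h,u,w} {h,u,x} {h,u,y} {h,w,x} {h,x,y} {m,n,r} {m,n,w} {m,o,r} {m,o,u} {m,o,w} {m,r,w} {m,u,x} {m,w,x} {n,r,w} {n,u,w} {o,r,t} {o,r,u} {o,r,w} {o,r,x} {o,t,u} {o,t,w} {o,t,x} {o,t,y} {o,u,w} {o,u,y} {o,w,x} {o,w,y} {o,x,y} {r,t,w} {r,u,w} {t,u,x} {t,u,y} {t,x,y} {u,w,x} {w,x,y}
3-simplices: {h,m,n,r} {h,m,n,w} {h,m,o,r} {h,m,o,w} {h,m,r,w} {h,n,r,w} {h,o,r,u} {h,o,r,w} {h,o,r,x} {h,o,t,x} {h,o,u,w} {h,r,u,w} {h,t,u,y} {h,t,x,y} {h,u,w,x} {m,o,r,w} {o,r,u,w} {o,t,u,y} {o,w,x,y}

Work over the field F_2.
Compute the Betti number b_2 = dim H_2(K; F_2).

b_2=6

n_0=10 n_1=39 n_2=52 n_3=19  [Z2]
∂1: piv[hm,hn,ho,hr,ht,hu,hw,hx,hy] rk=9  ker:mn,mo,mr,mu,mw,mx,no,nr,nu,nw,or,ot,ou,ow,ox,oy,rt,ru,rw,rx,tu,tw,tx,ty,uw,ux,uy,wx,wy,xy
∂2: piv[hmn,hmo,hmr,hmw,hnr,hnw,hor,hot,hou,how,hox,hru,hrw,hrx,htu,htx,hty,huw,hux,huy,hwx,hxy,mou,mux,nuw,ort,otw,oty,owy] rk=29  ker:mnr,mnw,mor,mow,mrw,mwx,nrw,oru,orw,orx,otu,otx,ouw,ouy,owx,oxy,rtw,ruw,tux,tuy,txy,uwx,wxy
∂3: piv[hmnr,hmnw,hmor,hmow,hmrw,hnrw,horu,horw,horx,hotx,houw,hruw,htuy,htxy,huwx,otuy,owxy] rk=17  ker:morw,oruw
b_2=(52−29)−17=6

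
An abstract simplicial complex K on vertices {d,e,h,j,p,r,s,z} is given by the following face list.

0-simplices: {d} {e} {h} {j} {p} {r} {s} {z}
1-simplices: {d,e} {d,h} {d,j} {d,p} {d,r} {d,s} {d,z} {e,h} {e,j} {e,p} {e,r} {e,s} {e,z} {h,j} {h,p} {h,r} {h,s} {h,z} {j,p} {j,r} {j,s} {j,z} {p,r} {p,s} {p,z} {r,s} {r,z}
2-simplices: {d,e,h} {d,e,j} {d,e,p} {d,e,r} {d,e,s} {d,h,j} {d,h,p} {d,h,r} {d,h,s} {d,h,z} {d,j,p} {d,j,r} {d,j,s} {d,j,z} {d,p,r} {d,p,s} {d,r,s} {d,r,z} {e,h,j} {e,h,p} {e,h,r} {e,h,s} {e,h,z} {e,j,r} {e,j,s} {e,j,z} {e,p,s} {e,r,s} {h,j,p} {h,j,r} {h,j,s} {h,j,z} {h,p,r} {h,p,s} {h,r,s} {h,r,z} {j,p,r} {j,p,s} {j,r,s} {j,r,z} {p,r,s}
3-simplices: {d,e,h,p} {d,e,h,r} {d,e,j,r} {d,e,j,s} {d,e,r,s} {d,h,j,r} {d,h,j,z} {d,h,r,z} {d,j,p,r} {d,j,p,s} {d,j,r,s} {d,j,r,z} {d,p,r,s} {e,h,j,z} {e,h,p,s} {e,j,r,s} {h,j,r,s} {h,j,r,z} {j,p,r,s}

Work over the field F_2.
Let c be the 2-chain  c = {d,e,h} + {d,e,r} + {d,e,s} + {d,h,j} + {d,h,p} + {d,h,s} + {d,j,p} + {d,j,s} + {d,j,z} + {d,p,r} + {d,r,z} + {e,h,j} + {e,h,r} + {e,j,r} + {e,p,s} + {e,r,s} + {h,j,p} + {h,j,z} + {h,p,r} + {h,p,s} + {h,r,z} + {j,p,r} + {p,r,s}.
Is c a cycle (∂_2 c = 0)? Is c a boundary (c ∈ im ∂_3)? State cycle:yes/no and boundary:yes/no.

cycle:no boundary:no

n_0=8 n_1=27 n_2=41 n_3=19  [Z2]
∂1: piv[de,dh,dj,dp,dr,ds,dz] rk=7  ker:eh,ej,ep,er,es,ez,hj,hp,hr,hs,hz,jp,jr,js,jz,pr,ps,pz,rs,rz
∂2: piv[deh,dej,dep,der,des,dhj,dhp,dhr,dhs,dhz,djp,djr,djs,djz,dpr,dps,drs,drz,ehz] rk=19  ker:ehj,ehp,ehr,ehs,ejr,ejs,ejz,eps,ers,hjp,hjr,hjs,hjz,hpr,hps,hrs,hrz,jpr,jps,jrs,jrz,prs
∂3: piv[dehp,dehr,dejr,dejs,ders,dhjr,dhjz,dhrz,djpr,djps,djrs,djrz,dprs,ehjz,ehps,hjrs] rk=16  ker:ejrs,hjrz,jprs
∂2c = {d,e} + {d,p} + {d,r} + {d,s} + {e,h} + {e,p} + {e,s} + {h,r} + {j,p} + {j,s} + {p,s}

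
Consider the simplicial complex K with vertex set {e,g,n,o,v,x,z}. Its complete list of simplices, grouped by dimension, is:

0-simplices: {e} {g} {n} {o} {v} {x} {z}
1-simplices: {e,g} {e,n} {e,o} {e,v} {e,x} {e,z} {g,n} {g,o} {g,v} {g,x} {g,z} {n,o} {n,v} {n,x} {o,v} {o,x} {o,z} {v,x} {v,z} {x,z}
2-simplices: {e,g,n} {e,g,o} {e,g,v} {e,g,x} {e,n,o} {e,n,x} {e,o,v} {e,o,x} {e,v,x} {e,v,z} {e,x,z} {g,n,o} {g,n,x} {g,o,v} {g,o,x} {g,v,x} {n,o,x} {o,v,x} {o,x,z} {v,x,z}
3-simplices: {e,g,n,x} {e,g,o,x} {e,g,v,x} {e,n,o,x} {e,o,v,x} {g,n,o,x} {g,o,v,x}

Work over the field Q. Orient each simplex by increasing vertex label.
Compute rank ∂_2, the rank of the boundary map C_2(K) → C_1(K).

n_0=7 n_1=20 n_2=20 n_3=7  [Q]
∂1: piv[eg,en,eo,ev,ex,ez] rk=6  ker:gn,go,gv,gx,gz,no,nv,nx,ov,ox,oz,vx,vz,xz
∂2: piv[egn,ego,egv,egx,eno,enx,eov,eox,evx,evz,exz,oxz] rk=12  ker:gno,gnx,gov,gox,gvx,nox,ovx,vxz
∂3: piv[egnx,egox,egvx,enox,eovx,gnox,govx] rk=7
rk∂_2=12

rank∂_2=12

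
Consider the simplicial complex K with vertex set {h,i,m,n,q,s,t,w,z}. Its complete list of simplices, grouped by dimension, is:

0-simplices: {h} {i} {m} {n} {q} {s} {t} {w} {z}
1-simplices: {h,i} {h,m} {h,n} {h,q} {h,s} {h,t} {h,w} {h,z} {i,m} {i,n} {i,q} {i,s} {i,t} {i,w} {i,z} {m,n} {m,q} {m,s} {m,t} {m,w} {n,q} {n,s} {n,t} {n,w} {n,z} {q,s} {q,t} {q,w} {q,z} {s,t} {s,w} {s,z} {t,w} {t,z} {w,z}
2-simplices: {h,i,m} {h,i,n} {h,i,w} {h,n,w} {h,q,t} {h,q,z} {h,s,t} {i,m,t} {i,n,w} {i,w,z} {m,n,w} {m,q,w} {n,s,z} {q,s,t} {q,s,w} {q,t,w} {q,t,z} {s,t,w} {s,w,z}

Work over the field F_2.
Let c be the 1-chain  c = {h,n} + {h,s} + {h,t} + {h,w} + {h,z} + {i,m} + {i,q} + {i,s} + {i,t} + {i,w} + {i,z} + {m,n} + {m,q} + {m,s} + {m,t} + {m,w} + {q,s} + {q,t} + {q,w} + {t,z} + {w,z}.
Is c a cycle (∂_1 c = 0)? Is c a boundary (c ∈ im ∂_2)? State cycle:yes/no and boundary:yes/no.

n_0=9 n_1=35 n_2=19  [Z2]
∂1: piv[hi,hm,hn,hq,hs,ht,hw,hz] rk=8  ker:im,in,iq,is,it,iw,iz,mn,mq,ms,mt,mw,nq,ns,nt,nw,nz,qs,qt,qw,qz,st,sw,sz,tw,tz,wz
∂2: piv[him,hin,hiw,hnw,hqt,hqz,hst,imt,iwz,mnw,mqw,nsz,qst,qsw,qtw,qtz,swz] rk=17  ker:inw,stw
∂1c = {h} + {q} + {t} + {w}

cycle:no boundary:no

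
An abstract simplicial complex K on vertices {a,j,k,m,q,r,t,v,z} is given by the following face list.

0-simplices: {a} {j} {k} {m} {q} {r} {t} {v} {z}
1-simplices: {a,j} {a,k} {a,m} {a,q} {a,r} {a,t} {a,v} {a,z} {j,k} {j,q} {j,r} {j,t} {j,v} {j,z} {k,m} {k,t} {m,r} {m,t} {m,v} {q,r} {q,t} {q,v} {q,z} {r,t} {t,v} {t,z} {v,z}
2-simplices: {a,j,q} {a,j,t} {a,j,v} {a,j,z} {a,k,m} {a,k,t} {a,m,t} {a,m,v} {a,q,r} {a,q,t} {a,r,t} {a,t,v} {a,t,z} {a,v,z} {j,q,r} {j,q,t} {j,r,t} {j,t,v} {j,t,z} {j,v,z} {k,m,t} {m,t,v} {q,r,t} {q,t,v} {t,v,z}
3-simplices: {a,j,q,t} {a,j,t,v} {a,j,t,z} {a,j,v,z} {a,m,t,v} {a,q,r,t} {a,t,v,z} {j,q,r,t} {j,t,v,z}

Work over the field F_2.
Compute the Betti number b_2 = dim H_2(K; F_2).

b_2=1

n_0=9 n_1=27 n_2=25 n_3=9  [Z2]
∂1: piv[aj,ak,am,aq,ar,at,av,az] rk=8  ker:jk,jq,jr,jt,jv,jz,km,kt,mr,mt,mv,qr,qt,qv,qz,rt,tv,tz,vz
∂2: piv[ajq,ajt,ajv,ajz,akm,akt,amt,amv,aqr,aqt,art,atv,atz,avz,jqr,qtv] rk=16  ker:jqt,jrt,jtv,jtz,jvz,kmt,mtv,qrt,tvz
∂3: piv[ajqt,ajtv,ajtz,ajvz,amtv,aqrt,atvz,jqrt] rk=8  ker:jtvz
b_2=(25−16)−8=1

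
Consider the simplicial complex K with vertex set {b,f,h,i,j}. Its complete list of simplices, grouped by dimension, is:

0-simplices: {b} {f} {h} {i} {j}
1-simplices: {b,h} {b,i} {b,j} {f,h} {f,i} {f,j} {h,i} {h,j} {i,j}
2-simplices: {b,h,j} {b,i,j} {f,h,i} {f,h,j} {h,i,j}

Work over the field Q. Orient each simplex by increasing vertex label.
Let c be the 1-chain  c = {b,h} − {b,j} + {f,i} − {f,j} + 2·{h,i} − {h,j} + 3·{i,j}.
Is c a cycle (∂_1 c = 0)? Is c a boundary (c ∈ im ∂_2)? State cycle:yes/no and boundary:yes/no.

cycle:yes boundary:yes

n_0=5 n_1=9 n_2=5  [Q]
∂1: piv[bh,bi,bj,fh] rk=4  ker:fi,fj,hi,hj,ij
∂2: piv[bhj,bij,fhi,fhj,hij] rk=5
∂1c = 0
c vs im∂2: reduces to 0 ⇒ boundary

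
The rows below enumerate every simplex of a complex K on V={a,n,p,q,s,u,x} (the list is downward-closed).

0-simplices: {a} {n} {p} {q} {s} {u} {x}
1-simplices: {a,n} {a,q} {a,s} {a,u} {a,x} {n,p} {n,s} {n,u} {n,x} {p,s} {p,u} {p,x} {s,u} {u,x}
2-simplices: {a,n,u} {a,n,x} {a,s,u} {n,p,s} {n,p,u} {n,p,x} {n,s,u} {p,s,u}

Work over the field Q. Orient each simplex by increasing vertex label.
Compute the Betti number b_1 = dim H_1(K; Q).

n_0=7 n_1=14 n_2=8  [Q]
∂1: piv[an,aq,as,au,ax,np] rk=6  ker:ns,nu,nx,ps,pu,px,su,ux
∂2: piv[anu,anx,asu,nps,npu,npx,nsu] rk=7  ker:psu
b_1=(14−6)−7=1

b_1=1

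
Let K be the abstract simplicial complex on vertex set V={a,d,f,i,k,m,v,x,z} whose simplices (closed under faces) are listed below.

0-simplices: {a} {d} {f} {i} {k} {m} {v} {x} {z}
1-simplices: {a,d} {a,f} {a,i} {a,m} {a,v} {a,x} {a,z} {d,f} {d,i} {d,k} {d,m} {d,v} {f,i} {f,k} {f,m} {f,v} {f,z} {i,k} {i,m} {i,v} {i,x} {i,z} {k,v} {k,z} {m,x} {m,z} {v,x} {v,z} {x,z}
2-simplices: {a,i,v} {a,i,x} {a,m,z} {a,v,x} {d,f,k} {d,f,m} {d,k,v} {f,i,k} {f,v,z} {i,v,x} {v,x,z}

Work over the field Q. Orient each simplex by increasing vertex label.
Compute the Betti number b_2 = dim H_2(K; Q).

n_0=9 n_1=29 n_2=11  [Q]
∂1: piv[ad,af,ai,am,av,ax,az,dk] rk=8  ker:df,di,dm,dv,fi,fk,fm,fv,fz,ik,im,iv,ix,iz,kv,kz,mx,mz,vx,vz,xz
∂2: piv[aiv,aix,amz,avx,dfk,dfm,dkv,fik,fvz,vxz] rk=10  ker:ivx
b_2=(11−10)−0=1

b_2=1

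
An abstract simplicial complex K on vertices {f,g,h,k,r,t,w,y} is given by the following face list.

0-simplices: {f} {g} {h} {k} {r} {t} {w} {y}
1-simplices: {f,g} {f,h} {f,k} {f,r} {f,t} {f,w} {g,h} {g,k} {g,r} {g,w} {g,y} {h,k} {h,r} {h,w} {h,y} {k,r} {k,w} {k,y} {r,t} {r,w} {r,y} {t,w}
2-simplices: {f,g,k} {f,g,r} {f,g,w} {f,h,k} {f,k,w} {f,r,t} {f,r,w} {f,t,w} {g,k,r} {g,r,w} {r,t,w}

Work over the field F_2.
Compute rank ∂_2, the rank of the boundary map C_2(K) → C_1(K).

rank∂_2=9

n_0=8 n_1=22 n_2=11  [Z2]
∂1: piv[fg,fh,fk,fr,ft,fw,gy] rk=7  ker:gh,gk,gr,gw,hk,hr,hw,hy,kr,kw,ky,rt,rw,ry,tw
∂2: piv[fgk,fgr,fgw,fhk,fkw,frt,frw,ftw,gkr] rk=9  ker:grw,rtw
rk∂_2=9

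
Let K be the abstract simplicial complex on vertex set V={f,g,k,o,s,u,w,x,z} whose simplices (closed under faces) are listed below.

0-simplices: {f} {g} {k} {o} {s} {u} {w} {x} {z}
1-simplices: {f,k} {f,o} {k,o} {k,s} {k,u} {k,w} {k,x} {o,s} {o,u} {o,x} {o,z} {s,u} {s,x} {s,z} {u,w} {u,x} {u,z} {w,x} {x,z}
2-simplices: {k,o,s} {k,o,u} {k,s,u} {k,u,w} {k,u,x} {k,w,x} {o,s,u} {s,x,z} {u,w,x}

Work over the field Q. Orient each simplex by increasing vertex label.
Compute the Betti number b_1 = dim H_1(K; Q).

b_1=5

n_0=9 n_1=19 n_2=9  [Q]
∂1: piv[fk,fo,ks,ku,kw,kx,oz] rk=7  ker:ko,os,ou,ox,su,sx,sz,uw,ux,uz,wx,xz
∂2: piv[kos,kou,ksu,kuw,kux,kwx,sxz] rk=7  ker:osu,uwx
b_1=(19−7)−7=5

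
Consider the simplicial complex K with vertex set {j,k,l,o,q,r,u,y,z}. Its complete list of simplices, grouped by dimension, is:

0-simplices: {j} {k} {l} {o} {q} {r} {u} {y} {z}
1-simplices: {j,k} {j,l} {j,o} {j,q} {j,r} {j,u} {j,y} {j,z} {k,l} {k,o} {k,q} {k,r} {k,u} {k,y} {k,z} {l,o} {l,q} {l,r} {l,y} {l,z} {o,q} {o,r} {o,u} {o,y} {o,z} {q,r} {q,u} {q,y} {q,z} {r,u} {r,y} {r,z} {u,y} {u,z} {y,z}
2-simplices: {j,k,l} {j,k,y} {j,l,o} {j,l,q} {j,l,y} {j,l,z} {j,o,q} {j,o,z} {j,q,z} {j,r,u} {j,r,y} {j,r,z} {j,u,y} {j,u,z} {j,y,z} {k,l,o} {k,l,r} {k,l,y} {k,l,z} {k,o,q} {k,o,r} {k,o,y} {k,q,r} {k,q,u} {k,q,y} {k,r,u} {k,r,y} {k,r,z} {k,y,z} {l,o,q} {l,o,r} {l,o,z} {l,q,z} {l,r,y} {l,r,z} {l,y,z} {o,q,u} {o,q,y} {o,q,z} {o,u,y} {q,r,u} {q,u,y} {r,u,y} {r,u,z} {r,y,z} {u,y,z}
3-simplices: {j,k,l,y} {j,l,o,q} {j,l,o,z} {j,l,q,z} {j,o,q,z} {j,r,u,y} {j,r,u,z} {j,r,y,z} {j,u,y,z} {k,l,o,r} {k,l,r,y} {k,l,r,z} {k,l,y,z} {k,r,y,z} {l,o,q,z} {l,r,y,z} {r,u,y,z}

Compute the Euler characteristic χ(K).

χ(K)=3

n_0=9 n_1=35 n_2=46 n_3=17
χ=+9−35+46−17=3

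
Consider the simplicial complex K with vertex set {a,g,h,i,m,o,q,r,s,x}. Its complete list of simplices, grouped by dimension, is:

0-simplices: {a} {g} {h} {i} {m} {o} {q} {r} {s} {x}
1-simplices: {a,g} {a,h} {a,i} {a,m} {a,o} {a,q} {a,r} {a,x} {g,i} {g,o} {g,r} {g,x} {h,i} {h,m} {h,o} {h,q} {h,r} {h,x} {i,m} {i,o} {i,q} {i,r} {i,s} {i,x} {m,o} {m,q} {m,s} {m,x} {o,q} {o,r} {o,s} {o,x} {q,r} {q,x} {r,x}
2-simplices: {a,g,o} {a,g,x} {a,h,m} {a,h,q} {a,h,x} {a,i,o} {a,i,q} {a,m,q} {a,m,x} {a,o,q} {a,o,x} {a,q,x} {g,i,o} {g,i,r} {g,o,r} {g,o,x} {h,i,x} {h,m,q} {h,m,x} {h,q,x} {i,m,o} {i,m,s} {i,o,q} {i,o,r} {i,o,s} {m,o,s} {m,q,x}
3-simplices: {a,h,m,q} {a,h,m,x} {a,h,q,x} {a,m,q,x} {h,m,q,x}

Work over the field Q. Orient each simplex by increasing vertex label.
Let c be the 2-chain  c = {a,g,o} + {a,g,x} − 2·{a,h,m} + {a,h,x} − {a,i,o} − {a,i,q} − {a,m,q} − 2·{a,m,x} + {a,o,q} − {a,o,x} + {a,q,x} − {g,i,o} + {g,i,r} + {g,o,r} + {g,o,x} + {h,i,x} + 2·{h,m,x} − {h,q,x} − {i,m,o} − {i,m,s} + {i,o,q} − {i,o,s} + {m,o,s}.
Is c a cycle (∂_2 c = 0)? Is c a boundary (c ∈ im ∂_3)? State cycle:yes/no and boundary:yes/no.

cycle:no boundary:no

n_0=10 n_1=35 n_2=27 n_3=5  [Q]
∂1: piv[ag,ah,ai,am,ao,aq,ar,ax,is] rk=9  ker:gi,go,gr,gx,hi,hm,ho,hq,hr,hx,im,io,iq,ir,ix,mo,mq,ms,mx,oq,or,os,ox,qr,qx,rx
∂2: piv[ago,agx,ahm,ahq,ahx,aio,aiq,amq,amx,aoq,aox,aqx,gio,gir,gor,hix,imo,ims,ios] rk=19  ker:gox,hmq,hmx,hqx,ioq,ior,mos,mqx
∂3: piv[ahmq,ahmx,ahqx,amqx] rk=4  ker:hmqx
∂2c = 2·{a,g} − {a,h} − 2·{a,i} − {a,m} + 2·{a,q} + 4·{g,o} − 2·{g,r} + {h,i} − {h,q} − {h,x} − 2·{i,m} − {i,o} − 2·{i,q} + {i,r} + 2·{i,s} + {i,x} − {m,q} − 2·{m,s} + 2·{o,q} + {o,r}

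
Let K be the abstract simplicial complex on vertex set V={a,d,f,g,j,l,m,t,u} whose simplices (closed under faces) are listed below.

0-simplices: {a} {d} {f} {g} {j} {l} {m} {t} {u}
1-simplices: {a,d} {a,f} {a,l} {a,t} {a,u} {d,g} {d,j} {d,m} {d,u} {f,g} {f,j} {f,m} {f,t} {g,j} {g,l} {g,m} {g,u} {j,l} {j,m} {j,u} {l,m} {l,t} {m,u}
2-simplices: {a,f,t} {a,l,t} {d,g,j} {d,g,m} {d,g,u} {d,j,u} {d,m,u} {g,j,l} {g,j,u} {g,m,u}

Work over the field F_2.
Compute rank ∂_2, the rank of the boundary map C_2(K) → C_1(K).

n_0=9 n_1=23 n_2=10  [Z2]
∂1: piv[ad,af,al,at,au,dg,dj,dm] rk=8  ker:du,fg,fj,fm,ft,gj,gl,gm,gu,jl,jm,ju,lm,lt,mu
∂2: piv[aft,alt,dgj,dgm,dgu,dju,dmu,gjl] rk=8  ker:gju,gmu
rk∂_2=8

rank∂_2=8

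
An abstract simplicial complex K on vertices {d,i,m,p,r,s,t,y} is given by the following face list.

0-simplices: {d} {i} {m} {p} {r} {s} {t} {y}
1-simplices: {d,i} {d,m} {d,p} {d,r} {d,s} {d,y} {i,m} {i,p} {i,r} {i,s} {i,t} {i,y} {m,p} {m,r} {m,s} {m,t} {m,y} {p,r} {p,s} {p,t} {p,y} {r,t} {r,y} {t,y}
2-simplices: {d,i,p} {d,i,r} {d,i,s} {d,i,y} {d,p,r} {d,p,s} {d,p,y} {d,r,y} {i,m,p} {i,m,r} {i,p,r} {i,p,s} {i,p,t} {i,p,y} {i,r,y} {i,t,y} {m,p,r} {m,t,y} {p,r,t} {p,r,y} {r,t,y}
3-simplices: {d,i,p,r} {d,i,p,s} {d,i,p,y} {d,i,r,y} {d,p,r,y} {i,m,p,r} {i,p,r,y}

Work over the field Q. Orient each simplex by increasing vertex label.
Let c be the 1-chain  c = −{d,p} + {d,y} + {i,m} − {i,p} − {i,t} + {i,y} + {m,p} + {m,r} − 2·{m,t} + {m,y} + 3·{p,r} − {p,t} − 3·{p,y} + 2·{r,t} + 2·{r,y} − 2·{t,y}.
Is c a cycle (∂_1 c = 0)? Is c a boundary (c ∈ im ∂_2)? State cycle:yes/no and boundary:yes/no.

n_0=8 n_1=24 n_2=21 n_3=7  [Q]
∂1: piv[di,dm,dp,dr,ds,dy,it] rk=7  ker:im,ip,ir,is,iy,mp,mr,ms,mt,my,pr,ps,pt,py,rt,ry,ty
∂2: piv[dip,dir,dis,diy,dpr,dps,dpy,dry,imp,imr,ipt,ity,mty,prt] rk=14  ker:ipr,ips,ipy,iry,mpr,pry,rty
∂3: piv[dipr,dips,dipy,diry,dpry,impr] rk=6  ker:ipry
∂1c = 0
c vs im∂2: residual ≠ 0 ⇒ not boundary

cycle:yes boundary:no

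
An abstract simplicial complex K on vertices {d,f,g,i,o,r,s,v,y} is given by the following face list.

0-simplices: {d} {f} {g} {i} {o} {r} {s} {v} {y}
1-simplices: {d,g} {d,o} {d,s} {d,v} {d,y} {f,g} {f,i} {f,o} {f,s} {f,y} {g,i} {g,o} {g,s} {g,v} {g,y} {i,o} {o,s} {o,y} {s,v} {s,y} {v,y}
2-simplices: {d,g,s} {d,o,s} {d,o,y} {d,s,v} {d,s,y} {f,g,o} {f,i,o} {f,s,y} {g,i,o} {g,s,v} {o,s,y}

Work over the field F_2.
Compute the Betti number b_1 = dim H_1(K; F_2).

b_1=4

n_0=9 n_1=21 n_2=11  [Z2]
∂1: piv[dg,do,ds,dv,dy,fg,fi] rk=7  ker:fo,fs,fy,gi,go,gs,gv,gy,io,os,oy,sv,sy,vy
∂2: piv[dgs,dos,doy,dsv,dsy,fgo,fio,fsy,gio,gsv] rk=10  ker:osy
b_1=(21−7)−10=4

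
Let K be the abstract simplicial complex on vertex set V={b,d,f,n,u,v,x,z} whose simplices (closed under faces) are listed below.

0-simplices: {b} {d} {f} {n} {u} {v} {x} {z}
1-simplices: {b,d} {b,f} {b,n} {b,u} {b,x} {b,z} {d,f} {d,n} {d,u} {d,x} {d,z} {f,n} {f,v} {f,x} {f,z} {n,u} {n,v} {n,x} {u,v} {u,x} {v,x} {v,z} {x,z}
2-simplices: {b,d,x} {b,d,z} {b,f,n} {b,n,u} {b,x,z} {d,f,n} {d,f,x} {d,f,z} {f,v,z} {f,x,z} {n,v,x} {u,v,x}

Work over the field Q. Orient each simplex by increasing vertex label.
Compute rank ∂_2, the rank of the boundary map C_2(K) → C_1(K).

n_0=8 n_1=23 n_2=12  [Q]
∂1: piv[bd,bf,bn,bu,bx,bz,fv] rk=7  ker:df,dn,du,dx,dz,fn,fx,fz,nu,nv,nx,uv,ux,vx,vz,xz
∂2: piv[bdx,bdz,bfn,bnu,bxz,dfn,dfx,dfz,fvz,nvx,uvx] rk=11  ker:fxz
rk∂_2=11

rank∂_2=11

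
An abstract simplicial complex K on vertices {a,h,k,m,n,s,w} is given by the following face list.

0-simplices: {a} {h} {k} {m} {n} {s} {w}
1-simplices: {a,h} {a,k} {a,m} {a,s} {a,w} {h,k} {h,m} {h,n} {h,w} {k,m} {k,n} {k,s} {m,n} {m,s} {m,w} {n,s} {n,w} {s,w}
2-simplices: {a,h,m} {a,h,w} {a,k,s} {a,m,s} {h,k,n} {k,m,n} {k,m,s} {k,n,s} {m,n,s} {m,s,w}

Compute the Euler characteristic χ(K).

χ(K)=-1

n_0=7 n_1=18 n_2=10
χ=+7−18+10=-1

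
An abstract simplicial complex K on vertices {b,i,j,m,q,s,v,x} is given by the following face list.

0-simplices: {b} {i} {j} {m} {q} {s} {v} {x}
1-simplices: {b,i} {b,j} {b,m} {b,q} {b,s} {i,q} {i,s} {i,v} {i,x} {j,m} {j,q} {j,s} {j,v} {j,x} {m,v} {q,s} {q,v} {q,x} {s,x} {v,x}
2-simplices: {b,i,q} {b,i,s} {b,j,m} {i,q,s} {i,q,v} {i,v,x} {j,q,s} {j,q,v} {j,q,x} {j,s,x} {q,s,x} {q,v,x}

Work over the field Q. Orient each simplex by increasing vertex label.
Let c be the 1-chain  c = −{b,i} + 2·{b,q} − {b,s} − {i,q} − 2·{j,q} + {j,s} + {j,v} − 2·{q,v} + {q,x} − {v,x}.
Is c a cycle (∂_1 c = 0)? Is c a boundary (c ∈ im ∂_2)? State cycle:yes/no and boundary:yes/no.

cycle:yes boundary:yes

n_0=8 n_1=20 n_2=12  [Q]
∂1: piv[bi,bj,bm,bq,bs,iv,ix] rk=7  ker:iq,is,jm,jq,js,jv,jx,mv,qs,qv,qx,sx,vx
∂2: piv[biq,bis,bjm,iqs,iqv,ivx,jqs,jqv,jqx,jsx,qvx] rk=11  ker:qsx
∂1c = 0
c vs im∂2: reduces to 0 ⇒ boundary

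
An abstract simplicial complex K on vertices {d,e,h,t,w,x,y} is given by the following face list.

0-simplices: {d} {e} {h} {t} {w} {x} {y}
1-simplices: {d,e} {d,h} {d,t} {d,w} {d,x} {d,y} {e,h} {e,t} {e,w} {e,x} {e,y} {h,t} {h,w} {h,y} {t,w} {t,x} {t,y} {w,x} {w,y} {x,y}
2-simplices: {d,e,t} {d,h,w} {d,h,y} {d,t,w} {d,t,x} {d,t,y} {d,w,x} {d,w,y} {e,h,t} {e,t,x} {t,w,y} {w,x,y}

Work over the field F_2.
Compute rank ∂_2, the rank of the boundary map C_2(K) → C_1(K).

n_0=7 n_1=20 n_2=12  [Z2]
∂1: piv[de,dh,dt,dw,dx,dy] rk=6  ker:eh,et,ew,ex,ey,ht,hw,hy,tw,tx,ty,wx,wy,xy
∂2: piv[det,dhw,dhy,dtw,dtx,dty,dwx,dwy,eht,etx,wxy] rk=11  ker:twy
rk∂_2=11

rank∂_2=11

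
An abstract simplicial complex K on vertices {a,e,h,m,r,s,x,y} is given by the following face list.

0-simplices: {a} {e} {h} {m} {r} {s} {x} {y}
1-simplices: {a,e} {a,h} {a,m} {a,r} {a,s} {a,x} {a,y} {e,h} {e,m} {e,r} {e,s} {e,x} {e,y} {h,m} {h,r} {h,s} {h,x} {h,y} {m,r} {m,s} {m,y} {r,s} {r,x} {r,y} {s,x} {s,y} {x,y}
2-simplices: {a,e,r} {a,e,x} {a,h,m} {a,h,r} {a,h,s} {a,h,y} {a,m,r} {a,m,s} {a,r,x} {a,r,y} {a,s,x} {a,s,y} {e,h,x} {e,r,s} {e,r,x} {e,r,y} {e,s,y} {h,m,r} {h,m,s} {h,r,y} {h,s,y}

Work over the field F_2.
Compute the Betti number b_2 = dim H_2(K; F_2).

n_0=8 n_1=27 n_2=21  [Z2]
∂1: piv[ae,ah,am,ar,as,ax,ay] rk=7  ker:eh,em,er,es,ex,ey,hm,hr,hs,hx,hy,mr,ms,my,rs,rx,ry,sx,sy,xy
∂2: piv[aer,aex,ahm,ahr,ahs,ahy,amr,ams,arx,ary,asx,asy,ehx,ers,ery,esy] rk=16  ker:erx,hmr,hms,hry,hsy
b_2=(21−16)−0=5

b_2=5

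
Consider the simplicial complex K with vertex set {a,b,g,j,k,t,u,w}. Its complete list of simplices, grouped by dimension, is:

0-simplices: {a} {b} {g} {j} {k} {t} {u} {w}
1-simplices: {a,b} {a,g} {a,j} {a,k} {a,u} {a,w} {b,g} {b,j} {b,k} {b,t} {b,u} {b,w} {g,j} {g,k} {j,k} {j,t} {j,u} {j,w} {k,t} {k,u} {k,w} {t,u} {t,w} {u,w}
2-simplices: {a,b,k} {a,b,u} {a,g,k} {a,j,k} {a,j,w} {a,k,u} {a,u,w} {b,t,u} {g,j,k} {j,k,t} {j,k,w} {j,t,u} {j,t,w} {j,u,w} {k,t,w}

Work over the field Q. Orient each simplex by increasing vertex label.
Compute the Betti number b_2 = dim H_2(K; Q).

b_2=1

n_0=8 n_1=24 n_2=15  [Q]
∂1: piv[ab,ag,aj,ak,au,aw,bt] rk=7  ker:bg,bj,bk,bu,bw,gj,gk,jk,jt,ju,jw,kt,ku,kw,tu,tw,uw
∂2: piv[abk,abu,agk,ajk,ajw,aku,auw,btu,gjk,jkt,jkw,jtu,jtw,juw] rk=14  ker:ktw
b_2=(15−14)−0=1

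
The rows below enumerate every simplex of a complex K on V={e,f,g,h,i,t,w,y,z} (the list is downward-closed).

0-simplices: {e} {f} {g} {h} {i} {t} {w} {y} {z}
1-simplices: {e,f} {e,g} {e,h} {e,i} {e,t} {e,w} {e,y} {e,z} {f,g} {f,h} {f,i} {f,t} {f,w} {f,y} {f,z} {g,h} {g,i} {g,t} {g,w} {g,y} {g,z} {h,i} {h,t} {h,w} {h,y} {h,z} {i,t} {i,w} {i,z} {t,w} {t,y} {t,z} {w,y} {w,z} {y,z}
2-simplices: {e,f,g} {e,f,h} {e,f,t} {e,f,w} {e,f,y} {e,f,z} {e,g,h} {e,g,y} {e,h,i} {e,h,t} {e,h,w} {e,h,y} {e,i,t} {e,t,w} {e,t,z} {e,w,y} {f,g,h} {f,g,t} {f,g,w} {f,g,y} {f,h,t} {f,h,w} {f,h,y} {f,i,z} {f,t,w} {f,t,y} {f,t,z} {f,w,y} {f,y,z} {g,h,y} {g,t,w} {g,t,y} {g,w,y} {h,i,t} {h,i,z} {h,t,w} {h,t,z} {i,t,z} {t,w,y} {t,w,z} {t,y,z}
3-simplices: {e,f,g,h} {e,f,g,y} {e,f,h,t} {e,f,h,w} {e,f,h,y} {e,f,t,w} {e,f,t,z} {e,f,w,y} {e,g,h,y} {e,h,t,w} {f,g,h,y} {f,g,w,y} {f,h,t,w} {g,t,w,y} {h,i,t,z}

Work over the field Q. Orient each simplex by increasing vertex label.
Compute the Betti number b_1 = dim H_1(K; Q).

n_0=9 n_1=35 n_2=41 n_3=15  [Q]
∂1: piv[ef,eg,eh,ei,et,ew,ey,ez] rk=8  ker:fg,fh,fi,ft,fw,fy,fz,gh,gi,gt,gw,gy,gz,hi,ht,hw,hy,hz,it,iw,iz,tw,ty,tz,wy,wz,yz
∂2: piv[efg,efh,eft,efw,efy,efz,egh,egy,ehi,eht,ehw,ehy,eit,etw,etz,ewy,fgt,fgw,fiz,fty,fyz,hiz,htz,twz] rk=24  ker:fgh,fgy,fht,fhw,fhy,ftw,ftz,fwy,ghy,gtw,gty,gwy,hit,htw,itz,twy,tyz
∂3: piv[efgh,efgy,efht,efhw,efhy,eftw,eftz,efwy,eghy,ehtw,fgwy,gtwy,hitz] rk=13  ker:fghy,fhtw
b_1=(35−8)−24=3

b_1=3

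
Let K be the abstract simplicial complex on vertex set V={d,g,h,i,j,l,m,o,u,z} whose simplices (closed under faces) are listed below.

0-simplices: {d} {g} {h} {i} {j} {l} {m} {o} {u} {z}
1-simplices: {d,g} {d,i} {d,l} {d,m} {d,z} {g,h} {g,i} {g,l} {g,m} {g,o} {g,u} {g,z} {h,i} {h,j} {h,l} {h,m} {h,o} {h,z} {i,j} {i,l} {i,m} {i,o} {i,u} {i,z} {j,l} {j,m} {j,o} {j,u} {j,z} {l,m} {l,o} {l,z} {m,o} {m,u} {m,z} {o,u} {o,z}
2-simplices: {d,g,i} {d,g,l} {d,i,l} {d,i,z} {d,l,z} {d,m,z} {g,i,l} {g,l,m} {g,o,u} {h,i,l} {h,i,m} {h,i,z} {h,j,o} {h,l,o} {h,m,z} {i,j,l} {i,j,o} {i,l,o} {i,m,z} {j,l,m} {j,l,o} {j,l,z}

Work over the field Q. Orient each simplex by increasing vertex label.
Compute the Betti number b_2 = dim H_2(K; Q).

b_2=3

n_0=10 n_1=37 n_2=22  [Q]
∂1: piv[dg,di,dl,dm,dz,gh,go,gu,hj] rk=9  ker:gi,gl,gm,gz,hi,hl,hm,ho,hz,ij,il,im,io,iu,iz,jl,jm,jo,ju,jz,lm,lo,lz,mo,mu,mz,ou,oz
∂2: piv[dgi,dgl,dil,diz,dlz,dmz,glm,gou,hil,him,hiz,hjo,hlo,hmz,ijl,ijo,ilo,jlm,jlz] rk=19  ker:gil,imz,jlo
b_2=(22−19)−0=3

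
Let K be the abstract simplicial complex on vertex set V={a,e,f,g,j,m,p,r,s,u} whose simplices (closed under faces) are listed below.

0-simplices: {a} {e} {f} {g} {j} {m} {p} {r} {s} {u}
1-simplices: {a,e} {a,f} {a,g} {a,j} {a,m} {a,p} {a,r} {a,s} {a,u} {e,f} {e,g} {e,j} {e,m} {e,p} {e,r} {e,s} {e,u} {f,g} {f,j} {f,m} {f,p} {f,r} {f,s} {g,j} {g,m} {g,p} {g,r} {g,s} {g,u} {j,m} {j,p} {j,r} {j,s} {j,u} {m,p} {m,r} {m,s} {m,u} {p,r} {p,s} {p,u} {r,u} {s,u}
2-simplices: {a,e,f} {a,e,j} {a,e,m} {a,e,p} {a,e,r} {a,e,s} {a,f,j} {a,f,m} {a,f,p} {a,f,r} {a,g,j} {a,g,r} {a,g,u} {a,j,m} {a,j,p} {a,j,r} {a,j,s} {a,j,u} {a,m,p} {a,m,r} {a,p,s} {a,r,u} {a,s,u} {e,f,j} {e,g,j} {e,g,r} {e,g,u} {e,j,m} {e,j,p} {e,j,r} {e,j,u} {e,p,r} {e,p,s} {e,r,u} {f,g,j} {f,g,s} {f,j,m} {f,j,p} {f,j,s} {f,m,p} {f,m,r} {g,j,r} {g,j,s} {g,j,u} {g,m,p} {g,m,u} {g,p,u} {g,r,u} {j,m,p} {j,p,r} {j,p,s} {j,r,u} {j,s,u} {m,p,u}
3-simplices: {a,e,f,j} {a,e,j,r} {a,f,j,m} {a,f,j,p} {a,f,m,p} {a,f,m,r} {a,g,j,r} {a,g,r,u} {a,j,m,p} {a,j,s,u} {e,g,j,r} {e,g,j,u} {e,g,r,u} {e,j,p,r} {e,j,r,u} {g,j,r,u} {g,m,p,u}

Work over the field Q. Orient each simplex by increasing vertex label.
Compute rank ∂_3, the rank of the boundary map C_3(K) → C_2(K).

n_0=10 n_1=43 n_2=54 n_3=17  [Q]
∂1: piv[ae,af,ag,aj,am,ap,ar,as,au] rk=9  ker:ef,eg,ej,em,ep,er,es,eu,fg,fj,fm,fp,fr,fs,gj,gm,gp,gr,gs,gu,jm,jp,jr,js,ju,mp,mr,ms,mu,pr,ps,pu,ru,su
∂2: piv[aef,aej,aem,aep,aer,aes,afj,afm,afp,afr,agj,agr,agu,ajm,ajp,ajr,ajs,aju,amp,amr,aps,aru,asu,egj,egu,epr,fgj,fgs,fjs,gmp,gmu,gpu] rk=32  ker:efj,egr,ejm,ejp,ejr,eju,eps,eru,fjm,fjp,fmp,fmr,gjr,gjs,gju,gru,jmp,jpr,jps,jru,jsu,mpu
∂3: piv[aefj,aejr,afjm,afjp,afmp,afmr,agjr,agru,ajmp,ajsu,egjr,egju,egru,ejpr,ejru,gmpu] rk=16  ker:gjru
rk∂_3=16

rank∂_3=16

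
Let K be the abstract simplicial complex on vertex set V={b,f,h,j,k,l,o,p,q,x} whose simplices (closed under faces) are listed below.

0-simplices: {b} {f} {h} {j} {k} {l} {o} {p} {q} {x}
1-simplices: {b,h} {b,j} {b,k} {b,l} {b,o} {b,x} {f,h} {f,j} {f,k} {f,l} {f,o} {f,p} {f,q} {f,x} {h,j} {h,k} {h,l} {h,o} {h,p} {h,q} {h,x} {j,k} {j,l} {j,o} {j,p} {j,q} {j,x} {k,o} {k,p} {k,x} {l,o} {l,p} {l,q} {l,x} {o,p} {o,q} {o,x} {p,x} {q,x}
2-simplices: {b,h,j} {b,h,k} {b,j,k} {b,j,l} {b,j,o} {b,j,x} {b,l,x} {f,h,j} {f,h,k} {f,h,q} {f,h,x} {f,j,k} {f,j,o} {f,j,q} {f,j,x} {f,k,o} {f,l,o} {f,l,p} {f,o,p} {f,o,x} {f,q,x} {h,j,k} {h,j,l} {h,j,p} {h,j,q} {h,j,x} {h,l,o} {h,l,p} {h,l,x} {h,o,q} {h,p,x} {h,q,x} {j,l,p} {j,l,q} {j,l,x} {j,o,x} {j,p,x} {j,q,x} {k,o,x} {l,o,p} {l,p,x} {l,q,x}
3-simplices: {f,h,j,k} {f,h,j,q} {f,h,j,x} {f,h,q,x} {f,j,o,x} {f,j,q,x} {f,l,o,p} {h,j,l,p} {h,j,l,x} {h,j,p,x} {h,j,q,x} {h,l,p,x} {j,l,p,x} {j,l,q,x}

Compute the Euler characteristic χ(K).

χ(K)=-1

n_0=10 n_1=39 n_2=42 n_3=14
χ=+10−39+42−14=-1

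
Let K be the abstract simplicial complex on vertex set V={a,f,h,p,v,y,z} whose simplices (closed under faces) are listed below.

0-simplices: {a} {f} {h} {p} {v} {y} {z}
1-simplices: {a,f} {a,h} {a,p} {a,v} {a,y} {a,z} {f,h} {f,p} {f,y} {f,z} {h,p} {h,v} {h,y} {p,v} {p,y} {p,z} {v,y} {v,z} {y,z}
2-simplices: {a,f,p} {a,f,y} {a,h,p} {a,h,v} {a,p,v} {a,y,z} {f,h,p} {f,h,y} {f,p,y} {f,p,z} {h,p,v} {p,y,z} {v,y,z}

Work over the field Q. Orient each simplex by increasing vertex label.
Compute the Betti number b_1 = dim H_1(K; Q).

n_0=7 n_1=19 n_2=13  [Q]
∂1: piv[af,ah,ap,av,ay,az] rk=6  ker:fh,fp,fy,fz,hp,hv,hy,pv,py,pz,vy,vz,yz
∂2: piv[afp,afy,ahp,ahv,apv,ayz,fhp,fhy,fpy,fpz,pyz,vyz] rk=12  ker:hpv
b_1=(19−6)−12=1

b_1=1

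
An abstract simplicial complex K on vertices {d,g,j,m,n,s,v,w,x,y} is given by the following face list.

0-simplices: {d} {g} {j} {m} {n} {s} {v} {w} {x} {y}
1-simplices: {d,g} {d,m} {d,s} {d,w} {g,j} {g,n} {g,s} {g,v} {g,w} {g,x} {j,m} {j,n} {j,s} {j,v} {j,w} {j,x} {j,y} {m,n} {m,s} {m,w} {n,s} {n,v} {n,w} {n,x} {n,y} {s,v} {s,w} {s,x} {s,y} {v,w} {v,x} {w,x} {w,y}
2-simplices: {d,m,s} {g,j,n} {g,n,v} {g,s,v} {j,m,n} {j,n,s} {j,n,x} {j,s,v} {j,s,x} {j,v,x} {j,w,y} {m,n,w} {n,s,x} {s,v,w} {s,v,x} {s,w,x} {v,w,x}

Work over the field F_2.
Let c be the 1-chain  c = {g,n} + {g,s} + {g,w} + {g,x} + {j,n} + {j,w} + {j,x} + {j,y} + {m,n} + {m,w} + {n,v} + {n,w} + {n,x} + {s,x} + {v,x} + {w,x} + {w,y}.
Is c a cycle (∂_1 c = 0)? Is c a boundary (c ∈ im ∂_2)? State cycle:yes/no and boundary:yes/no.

n_0=10 n_1=33 n_2=17  [Z2]
∂1: piv[dg,dm,ds,dw,gj,gn,gv,gx,jy] rk=9  ker:gs,gw,jm,jn,js,jv,jw,jx,mn,ms,mw,ns,nv,nw,nx,ny,sv,sw,sx,sy,vw,vx,wx,wy
∂2: piv[dms,gjn,gnv,gsv,jmn,jns,jnx,jsv,jsx,jvx,jwy,mnw,svw,swx] rk=14  ker:nsx,svx,vwx
∂1c = 0
c vs im∂2: residual ≠ 0 ⇒ not boundary

cycle:yes boundary:no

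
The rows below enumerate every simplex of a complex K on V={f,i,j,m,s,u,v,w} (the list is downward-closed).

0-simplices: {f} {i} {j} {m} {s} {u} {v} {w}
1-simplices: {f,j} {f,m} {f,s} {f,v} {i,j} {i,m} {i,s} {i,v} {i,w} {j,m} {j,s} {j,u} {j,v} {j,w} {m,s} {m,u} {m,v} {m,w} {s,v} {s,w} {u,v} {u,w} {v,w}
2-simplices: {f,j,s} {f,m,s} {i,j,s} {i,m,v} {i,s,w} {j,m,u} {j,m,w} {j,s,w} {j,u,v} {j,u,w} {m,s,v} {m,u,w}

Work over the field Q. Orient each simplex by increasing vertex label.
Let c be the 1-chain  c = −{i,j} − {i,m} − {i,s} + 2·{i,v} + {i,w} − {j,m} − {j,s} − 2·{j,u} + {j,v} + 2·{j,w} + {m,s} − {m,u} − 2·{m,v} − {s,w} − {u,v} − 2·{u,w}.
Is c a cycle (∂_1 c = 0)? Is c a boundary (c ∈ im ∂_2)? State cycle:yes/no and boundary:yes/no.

cycle:yes boundary:no

n_0=8 n_1=23 n_2=12  [Q]
∂1: piv[fj,fm,fs,fv,ij,iw,ju] rk=7  ker:im,is,iv,jm,js,jv,jw,ms,mu,mv,mw,sv,sw,uv,uw,vw
∂2: piv[fjs,fms,ijs,imv,isw,jmu,jmw,jsw,juv,juw,msv] rk=11  ker:muw
∂1c = 0
c vs im∂2: residual ≠ 0 ⇒ not boundary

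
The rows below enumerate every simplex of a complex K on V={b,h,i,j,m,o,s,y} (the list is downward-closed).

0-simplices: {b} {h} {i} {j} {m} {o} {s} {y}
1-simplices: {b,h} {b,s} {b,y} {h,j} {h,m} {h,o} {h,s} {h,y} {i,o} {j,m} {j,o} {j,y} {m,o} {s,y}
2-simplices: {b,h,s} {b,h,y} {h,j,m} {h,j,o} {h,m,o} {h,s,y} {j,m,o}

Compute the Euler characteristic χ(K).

n_0=8 n_1=14 n_2=7
χ=+8−14+7=1

χ(K)=1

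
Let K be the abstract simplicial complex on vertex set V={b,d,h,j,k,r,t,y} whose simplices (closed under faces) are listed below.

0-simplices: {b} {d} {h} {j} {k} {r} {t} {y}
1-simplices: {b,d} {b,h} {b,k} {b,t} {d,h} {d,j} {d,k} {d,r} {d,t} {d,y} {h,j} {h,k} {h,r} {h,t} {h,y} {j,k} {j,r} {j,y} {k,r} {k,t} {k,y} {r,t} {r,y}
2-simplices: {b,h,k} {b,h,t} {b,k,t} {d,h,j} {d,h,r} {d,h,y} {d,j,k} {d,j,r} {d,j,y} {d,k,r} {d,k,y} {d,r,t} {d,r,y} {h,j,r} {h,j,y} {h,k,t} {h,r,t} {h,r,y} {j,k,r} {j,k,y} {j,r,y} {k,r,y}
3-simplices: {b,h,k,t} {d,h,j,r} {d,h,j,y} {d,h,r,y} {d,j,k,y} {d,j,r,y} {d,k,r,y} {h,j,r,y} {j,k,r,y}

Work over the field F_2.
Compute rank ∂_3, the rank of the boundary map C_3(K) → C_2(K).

rank∂_3=8

n_0=8 n_1=23 n_2=22 n_3=9  [Z2]
∂1: piv[bd,bh,bk,bt,dj,dr,dy] rk=7  ker:dh,dk,dt,hj,hk,hr,ht,hy,jk,jr,jy,kr,kt,ky,rt,ry
∂2: piv[bhk,bht,bkt,dhj,dhr,dhy,djk,djr,djy,dkr,dky,drt,dry,hrt] rk=14  ker:hjr,hjy,hkt,hry,jkr,jky,jry,kry
∂3: piv[bhkt,dhjr,dhjy,dhry,djky,djry,dkry,jkry] rk=8  ker:hjry
rk∂_3=8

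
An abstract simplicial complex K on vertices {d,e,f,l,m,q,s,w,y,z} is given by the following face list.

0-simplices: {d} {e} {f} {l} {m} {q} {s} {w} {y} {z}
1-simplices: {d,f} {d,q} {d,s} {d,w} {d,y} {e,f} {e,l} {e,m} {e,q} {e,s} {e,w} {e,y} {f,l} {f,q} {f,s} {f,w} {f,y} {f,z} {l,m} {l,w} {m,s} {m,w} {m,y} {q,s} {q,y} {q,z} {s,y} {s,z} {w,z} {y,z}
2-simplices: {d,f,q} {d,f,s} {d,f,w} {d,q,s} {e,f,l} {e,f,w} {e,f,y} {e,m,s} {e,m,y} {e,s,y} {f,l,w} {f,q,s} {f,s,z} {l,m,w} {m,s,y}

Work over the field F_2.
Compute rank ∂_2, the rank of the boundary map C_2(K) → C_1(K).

n_0=10 n_1=30 n_2=15  [Z2]
∂1: piv[df,dq,ds,dw,dy,ef,el,em,fz] rk=9  ker:eq,es,ew,ey,fl,fq,fs,fw,fy,lm,lw,ms,mw,my,qs,qy,qz,sy,sz,wz,yz
∂2: piv[dfq,dfs,dfw,dqs,efl,efw,efy,ems,emy,esy,flw,fsz,lmw] rk=13  ker:fqs,msy
rk∂_2=13

rank∂_2=13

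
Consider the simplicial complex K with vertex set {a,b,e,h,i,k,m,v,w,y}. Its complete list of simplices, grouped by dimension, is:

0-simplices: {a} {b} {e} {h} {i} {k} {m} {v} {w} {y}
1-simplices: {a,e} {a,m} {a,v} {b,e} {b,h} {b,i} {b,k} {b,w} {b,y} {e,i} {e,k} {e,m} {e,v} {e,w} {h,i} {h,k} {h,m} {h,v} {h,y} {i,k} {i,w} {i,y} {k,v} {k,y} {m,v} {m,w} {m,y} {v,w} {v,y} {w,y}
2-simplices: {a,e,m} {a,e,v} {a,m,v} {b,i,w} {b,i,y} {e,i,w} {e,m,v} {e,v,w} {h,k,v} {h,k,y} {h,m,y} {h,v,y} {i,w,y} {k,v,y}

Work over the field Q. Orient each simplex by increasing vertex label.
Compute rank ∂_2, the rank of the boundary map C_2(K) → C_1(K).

rank∂_2=12

n_0=10 n_1=30 n_2=14  [Q]
∂1: piv[ae,am,av,be,bh,bi,bk,bw,by] rk=9  ker:ei,ek,em,ev,ew,hi,hk,hm,hv,hy,ik,iw,iy,kv,ky,mv,mw,my,vw,vy,wy
∂2: piv[aem,aev,amv,biw,biy,eiw,evw,hkv,hky,hmy,hvy,iwy] rk=12  ker:emv,kvy
rk∂_2=12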